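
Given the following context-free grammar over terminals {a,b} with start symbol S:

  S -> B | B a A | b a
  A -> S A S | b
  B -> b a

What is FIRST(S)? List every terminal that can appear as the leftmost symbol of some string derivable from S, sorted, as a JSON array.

FIRST iteration:
pass 1:
  A via A→b: +{b}
  B via B→b a: +{b}
  S via S→B: +{b}
  S: {b}  A: {b}  B: {b}
pass 2: (stable)
  S: {b}  A: {b}  B: {b}

FIRST(S) = ["b"]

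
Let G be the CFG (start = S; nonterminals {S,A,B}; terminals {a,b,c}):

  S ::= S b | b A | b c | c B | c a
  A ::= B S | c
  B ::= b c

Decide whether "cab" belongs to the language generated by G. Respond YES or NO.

Convert to CNF:
  S -> S T0 | T0 A | T0 T1 | T1 B | T1 T2
  A -> B S | c
  B -> T0 T1
  T0 -> b
  T1 -> c
  T2 -> a

CYK fill:
  [0..0]={A,T1}  "c"  orig:{A}
  [1..1]={T2}  "a"  orig:{}
  [2..2]={T0}  "b"  orig:{}
  [0..1]={S}  "ca"
  [1..2]=∅  "ab"
  [0..2]={S}  "cab"

S ∈ T[0,2] ⇒ YES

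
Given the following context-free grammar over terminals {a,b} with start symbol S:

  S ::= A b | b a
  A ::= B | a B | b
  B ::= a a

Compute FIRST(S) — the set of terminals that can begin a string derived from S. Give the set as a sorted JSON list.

Compute FIRST by fixpoint:
[1]
  A via A→a B: +{a}
  A via A→b: +{b}
  B via B→a a: +{a}
  S via S→A b: +{a,b}
  FIRST(S)={a,b}  FIRST(A)={a,b}  FIRST(B)={a}
[2] (no change)
  FIRST(S)={a,b}  FIRST(A)={a,b}  FIRST(B)={a}

FIRST(S) = ["a", "b"]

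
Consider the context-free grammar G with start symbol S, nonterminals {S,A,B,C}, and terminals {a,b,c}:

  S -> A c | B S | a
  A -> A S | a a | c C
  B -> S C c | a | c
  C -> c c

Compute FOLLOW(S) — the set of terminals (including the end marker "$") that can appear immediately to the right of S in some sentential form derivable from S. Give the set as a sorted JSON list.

Compute FIRST by fixpoint:
iter 1:
  A via A→a a: +{a}
  A via A→c C: +{c}
  B via B→a: +{a}
  B via B→c: +{c}
  C via C→c c: +{c}
  S via S→A c: +{a,c}
  FIRST[S]={a,c}  FIRST[A]={a,c}  FIRST[B]={a,c}  FIRST[C]={c}
iter 2: (no change)
  FIRST[S]={a,c}  FIRST[A]={a,c}  FIRST[B]={a,c}  FIRST[C]={c}

FOLLOW sets:
FOLLOW(S) := {$}
pass 1:
  A→A S: FOLLOW(A) ⊇ FIRST(S) = {a,c}; new: +{a,c}
  A→A S: FOLLOW(S) ⊇ FOLLOW(A) ⊇ {a,c}; new: +{a,c}
  A→c C: FOLLOW(C) ⊇ FOLLOW(A) ⊇ {a,c}; new: +{a,c}
  S→B S: FOLLOW(B) ⊇ FIRST(S) = {a,c}; new: +{a,c}
  FOLLOW[S]={$,a,c}  FOLLOW[A]={a,c}  FOLLOW[B]={a,c}  FOLLOW[C]={a,c}
pass 2: done
  FOLLOW[S]={$,a,c}  FOLLOW[A]={a,c}  FOLLOW[B]={a,c}  FOLLOW[C]={a,c}

FOLLOW(S) = ["$", "a", "c"]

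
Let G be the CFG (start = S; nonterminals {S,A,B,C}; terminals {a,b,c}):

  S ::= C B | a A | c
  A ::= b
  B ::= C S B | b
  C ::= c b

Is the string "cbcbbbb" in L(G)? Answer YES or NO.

Convert to CNF:
  S -> C B | T2 A | c
  A -> b
  B -> C X3 | b
  C -> T0 T1
  T0 -> c
  T1 -> b
  T2 -> a
  X3 -> S B

CYK fill:
  [0..0]={S,T0}  "c"  orig:{S}
  [1..1]={A,B,T1}  "b"  orig:{A,B}
  [2..2]={S,T0}  "c"  orig:{S}
  [3..3]={A,B,T1}  "b"  orig:{A,B}
  [4..4]={A,B,T1}  "b"  orig:{A,B}
  [5..5]={A,B,T1}  "b"  orig:{A,B}
  [6..6]={A,B,T1}  "b"  orig:{A,B}
  [0..1]={C,X3}  "cb"  orig:{C}
  [1..2]=∅  "bc"
  [2..3]={C,X3}  "cb"  orig:{C}
  [3..4]=∅  "bb"
  [4..5]=∅  "bb"
  [5..6]=∅  "bb"
  [0..2]=∅  "cbc"
  [1..3]=∅  "bcb"
  [2..4]={S}  "cbb"
  [3..5]=∅  "bbb"
  [4..6]=∅  "bbb"
  [0..3]={B}  "cbcb"
  [1..4]=∅  "bcbb"
  [2..5]={X3}  "cbbb"  orig:{}
  [3..6]=∅  "bbbb"
  [0..4]=∅  "cbcbb"
  [1..5]=∅  "bcbbb"
  [2..6]=∅  "cbbbb"
  [0..5]={B}  "cbcbbb"
  [1..6]=∅  "bcbbbb"
  [0..6]=∅  "cbcbbbb"

S ∉ T[0,6] ⇒ NO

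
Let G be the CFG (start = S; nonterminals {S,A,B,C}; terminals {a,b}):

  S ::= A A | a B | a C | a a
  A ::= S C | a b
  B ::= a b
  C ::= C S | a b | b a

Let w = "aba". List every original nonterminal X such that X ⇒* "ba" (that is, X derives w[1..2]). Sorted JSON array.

Convert to CNF:
  S -> A A | T0 B | T0 C | T0 T0
  A -> S C | T0 T1
  B -> T0 T1
  C -> C S | T0 T1 | T1 T0
  T0 -> a
  T1 -> b

CYK table (by increasing span) — only the sub-triangle for w[1..2]:
  [1..1]={T1}  "b"  orig:{}
  [2..2]={T0}  "a"  orig:{}
  [1..2]={C}  "ba"

Original NTs in T[1,2] deriving "ba": ["C"]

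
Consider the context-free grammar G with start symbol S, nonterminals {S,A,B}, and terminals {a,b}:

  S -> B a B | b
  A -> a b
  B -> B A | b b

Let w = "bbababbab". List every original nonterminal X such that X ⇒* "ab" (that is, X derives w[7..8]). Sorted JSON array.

Convert to CNF:
  S -> B X2 | b
  A -> T0 T1
  B -> B A | T1 T1
  T0 -> a
  T1 -> b
  X2 -> T0 B

Fill CYK table bottom-up, restricted to cells inside w[7..8]:
  [7..7]={T0}  "a"  orig:{}
  [8..8]={S,T1}  "b"  orig:{S}
  [7..8]={A}  "ab"

Original NTs in T[7,8] deriving "ab": ["A"]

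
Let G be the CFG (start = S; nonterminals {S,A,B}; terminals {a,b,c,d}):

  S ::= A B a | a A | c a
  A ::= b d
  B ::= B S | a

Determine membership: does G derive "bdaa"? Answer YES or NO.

Convert to CNF:
  S -> A X4 | T2 A | T3 T2
  A -> T0 T1
  B -> B S | a
  T0 -> b
  T1 -> d
  T2 -> a
  T3 -> c
  X4 -> B T2

Fill CYK table bottom-up:
  T[0,0] 'b' = {T0}  orig:{}
  T[1,1] 'd' = {T1}  orig:{}
  T[2,2] 'a' = {B,T2}  orig:{B}
  T[3,3] 'a' = {B,T2}  orig:{B}
  T[0,1] 'bd' = {A}
  T[1,2] 'da' = ∅
  T[2,3] 'aa' = {X4}  orig:{}
  T[0,2] 'bda' = ∅
  T[1,3] 'daa' = ∅
  T[0,3] 'bdaa' = {S}

S ∈ T[0,3] ⇒ YES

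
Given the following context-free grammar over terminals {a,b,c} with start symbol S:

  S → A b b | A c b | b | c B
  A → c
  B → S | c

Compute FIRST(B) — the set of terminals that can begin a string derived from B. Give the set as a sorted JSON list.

FIRST iteration:
iter 1:
  A via A→c: +{c}
  B via B→c: +{c}
  S via S→A b b: +{c}
  S via S→b: +{b}
  FIRST(S)={b,c}  FIRST(A)={c}  FIRST(B)={c}
iter 2:
  B via B→S: +{b}
  FIRST(S)={b,c}  FIRST(A)={c}  FIRST(B)={b,c}
iter 3: (no change)
  FIRST(S)={b,c}  FIRST(A)={c}  FIRST(B)={b,c}

FIRST(B) = ["b", "c"]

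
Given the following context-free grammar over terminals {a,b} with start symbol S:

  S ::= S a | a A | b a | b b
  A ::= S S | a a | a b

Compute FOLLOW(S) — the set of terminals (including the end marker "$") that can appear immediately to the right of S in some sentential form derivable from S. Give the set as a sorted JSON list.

FIRST iteration:
pass 1:
  A via A→a a: +{a}
  S via S→a A: +{a}
  S via S→b a: +{b}
  FIRST(S)={a,b}  FIRST(A)={a}
pass 2:
  A via A→S S: +{b}
  FIRST(S)={a,b}  FIRST(A)={a,b}
pass 3: (stable)
  FIRST(S)={a,b}  FIRST(A)={a,b}

FOLLOW sets:
FOLLOW(S) := {$}
[1]
  A→S S: FOLLOW(S) ⊇ FIRST(S) = {a,b}; new: +{a,b}
  S→a A: FOLLOW(A) ⊇ FOLLOW(S) ⊇ {$,a,b}; new: +{$,a,b}
  S: {$,a,b}  A: {$,a,b}
[2] done
  S: {$,a,b}  A: {$,a,b}

FOLLOW(S) = ["$", "a", "b"]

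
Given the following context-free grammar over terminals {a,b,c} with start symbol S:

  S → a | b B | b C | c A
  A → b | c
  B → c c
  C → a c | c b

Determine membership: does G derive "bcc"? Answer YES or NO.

CNF form of G:
  S -> T0 A | T2 B | T2 C | a
  A -> b | c
  B -> T0 T0
  C -> T0 T2 | T1 T0
  T0 -> c
  T1 -> a
  T2 -> b

CYK fill:
  T[0,0] 'b' = {A,T2}  orig:{A}
  T[1,1] 'c' = {A,T0}  orig:{A}
  T[2,2] 'c' = {A,T0}  orig:{A}
  T[0,1] 'bc' = ∅
  T[1,2] 'cc' = {B,S}
  T[0,2] 'bcc' = {S}

S ∈ T[0,2] ⇒ YES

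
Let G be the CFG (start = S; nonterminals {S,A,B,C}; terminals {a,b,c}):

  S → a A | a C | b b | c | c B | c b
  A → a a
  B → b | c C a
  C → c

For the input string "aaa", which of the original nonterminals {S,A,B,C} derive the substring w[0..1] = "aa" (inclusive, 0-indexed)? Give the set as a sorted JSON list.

Convert to CNF:
  S -> T0 A | T0 C | T1 B | T1 T2 | T2 T2 | c
  A -> T0 T0
  B -> T1 X3 | b
  C -> c
  T0 -> a
  T1 -> c
  T2 -> b
  X3 -> C T0

CYK fill (cells [i..j] with 0 ≤ i ≤ j ≤ 1 only):
  [0..0]={T0}  "a"  orig:{}
  [1..1]={T0}  "a"  orig:{}
  [0..1]={A}  "aa"

Original NTs in T[0,1] deriving "aa": ["A"]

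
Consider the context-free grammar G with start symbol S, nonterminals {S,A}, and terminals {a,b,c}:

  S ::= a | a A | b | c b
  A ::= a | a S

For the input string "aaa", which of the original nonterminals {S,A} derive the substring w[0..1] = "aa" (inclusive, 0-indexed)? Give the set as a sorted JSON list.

CNF form of G:
  S -> T0 A | T1 T2 | a | b
  A -> T0 S | a
  T0 -> a
  T1 -> c
  T2 -> b

Fill CYK table bottom-up — only the sub-triangle for w[0..1]:
  [0..0]={A,S,T0}  "a"  orig:{A,S}
  [1..1]={A,S,T0}  "a"  orig:{A,S}
  [0..1]={A,S}  "aa"

Original NTs in T[0,1] deriving "aa": ["A", "S"]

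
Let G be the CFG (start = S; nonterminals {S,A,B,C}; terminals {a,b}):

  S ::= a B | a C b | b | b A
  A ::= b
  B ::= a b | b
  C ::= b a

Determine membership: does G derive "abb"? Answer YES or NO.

Convert to CNF:
  S -> T0 B | T0 X2 | T1 A | b
  A -> b
  B -> T0 T1 | b
  C -> T1 T0
  T0 -> a
  T1 -> b
  X2 -> C T1

CYK table (by increasing span):
  cell(0,0) a: {T0}  orig:{}
  cell(1,1) b: {A,B,S,T1}  orig:{A,B,S}
  cell(2,2) b: {A,B,S,T1}  orig:{A,B,S}
  cell(0,1) ab: {B,S}
  cell(1,2) bb: {S}
  cell(0,2) abb: ∅

S ∉ T[0,2] ⇒ NO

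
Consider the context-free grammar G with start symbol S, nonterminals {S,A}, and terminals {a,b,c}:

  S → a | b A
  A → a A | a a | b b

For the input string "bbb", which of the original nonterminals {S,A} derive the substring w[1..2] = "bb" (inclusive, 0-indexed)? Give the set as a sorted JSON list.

Convert to CNF:
  S -> T1 A | a
  A -> T0 A | T0 T0 | T1 T1
  T0 -> a
  T1 -> b

CYK fill, restricted to cells inside w[1..2]:
  T[1,1] 'b' = {T1}  orig:{}
  T[2,2] 'b' = {T1}  orig:{}
  T[1,2] 'bb' = {A}

Original NTs in T[1,2] deriving "bb": ["A"]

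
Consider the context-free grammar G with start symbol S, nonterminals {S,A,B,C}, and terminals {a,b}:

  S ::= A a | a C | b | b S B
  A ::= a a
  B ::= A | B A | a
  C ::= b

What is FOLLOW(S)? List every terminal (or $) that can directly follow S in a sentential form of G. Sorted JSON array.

FIRST iteration:
[1]
  A via A→a a: +{a}
  B via B→A: +{a}
  C via C→b: +{b}
  S via S→A a: +{a}
  S via S→b: +{b}
  S: {a,b}  A: {a}  B: {a}  C: {b}
[2] — fixpoint
  S: {a,b}  A: {a}  B: {a}  C: {b}

FOLLOW iteration:
FOLLOW(S) := {$}
round 1:
  B→B A: FOLLOW(B) ⊇ FIRST(A) = {a}; new: +{a}
  B→B A: FOLLOW(A) ⊇ FOLLOW(B) ⊇ {a}; new: +{a}
  S→a C: FOLLOW(C) ⊇ FOLLOW(S) ⊇ {$}; new: +{$}
  S→b S B: FOLLOW(S) ⊇ FIRST(B) = {a}; new: +{a}
  S→b S B: FOLLOW(B) ⊇ FOLLOW(S) ⊇ {$,a}; new: +{$}
  S: {$,a}  A: {a}  B: {$,a}  C: {$}
round 2:
  B→A: FOLLOW(A) ⊇ FOLLOW(B) ⊇ {$,a}; new: +{$}
  S→a C: FOLLOW(C) ⊇ FOLLOW(S) ⊇ {$,a}; new: +{a}
  S: {$,a}  A: {$,a}  B: {$,a}  C: {$,a}
round 3: — fixpoint
  S: {$,a}  A: {$,a}  B: {$,a}  C: {$,a}

FOLLOW(S) = ["$", "a"]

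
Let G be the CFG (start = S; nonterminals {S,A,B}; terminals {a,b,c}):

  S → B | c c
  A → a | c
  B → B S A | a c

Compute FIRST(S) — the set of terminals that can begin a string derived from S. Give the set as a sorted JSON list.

FIRST iteration:
iter 1:
  A via A→a: +{a}
  A via A→c: +{c}
  B via B→a c: +{a}
  S via S→B: +{a}
  S via S→c c: +{c}
  FIRST(S)={a,c}  FIRST(A)={a,c}  FIRST(B)={a}
iter 2: (stable)
  FIRST(S)={a,c}  FIRST(A)={a,c}  FIRST(B)={a}

FIRST(S) = ["a", "c"]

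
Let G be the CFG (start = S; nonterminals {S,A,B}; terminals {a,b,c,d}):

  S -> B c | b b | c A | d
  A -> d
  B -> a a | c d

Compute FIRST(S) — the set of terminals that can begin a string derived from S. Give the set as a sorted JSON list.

FIRST sets, iterate to fixpoint:
round 1:
  A via A→d: +{d}
  B via B→a a: +{a}
  B via B→c d: +{c}
  S via S→B c: +{a,c}
  S via S→b b: +{b}
  S via S→d: +{d}
  S: {a,b,c,d}  A: {d}  B: {a,c}
round 2: done
  S: {a,b,c,d}  A: {d}  B: {a,c}

FIRST(S) = ["a", "b", "c", "d"]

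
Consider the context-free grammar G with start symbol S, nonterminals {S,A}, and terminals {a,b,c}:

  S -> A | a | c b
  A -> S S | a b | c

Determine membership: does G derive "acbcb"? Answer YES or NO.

CNF form of G:
  S -> S S | T0 T1 | T2 T1 | a | c
  A -> S S | T0 T1 | c
  T0 -> a
  T1 -> b
  T2 -> c

Fill CYK table bottom-up:
  cell(0,0) a: {S,T0}  orig:{S}
  cell(1,1) c: {A,S,T2}  orig:{A,S}
  cell(2,2) b: {T1}  orig:{}
  cell(3,3) c: {A,S,T2}  orig:{A,S}
  cell(4,4) b: {T1}  orig:{}
  cell(0,1) ac: {A,S}
  cell(1,2) cb: {S}
  cell(2,3) bc: ∅
  cell(3,4) cb: {S}
  cell(0,2) acb: {A,S}
  cell(1,3) cbc: {A,S}
  cell(2,4) bcb: ∅
  cell(0,3) acbc: {A,S}
  cell(1,4) cbcb: {A,S}
  cell(0,4) acbcb: {A,S}

S ∈ T[0,4] ⇒ YES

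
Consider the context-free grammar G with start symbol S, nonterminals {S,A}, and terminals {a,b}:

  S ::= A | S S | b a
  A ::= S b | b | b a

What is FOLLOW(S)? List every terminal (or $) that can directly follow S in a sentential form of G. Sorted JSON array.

FIRST iteration:
round 1:
  A via A→b: +{b}
  S via S→A: +{b}
  FIRST(S)={b}  FIRST(A)={b}
round 2: (stable)
  FIRST(S)={b}  FIRST(A)={b}

FOLLOW iteration:
seed FOLLOW(S) with $
round 1:
  A→S b: FOLLOW(S) ⊇ FIRST(b) = {b}; new: +{b}
  S→A: FOLLOW(A) ⊇ FOLLOW(S) ⊇ {$,b}; new: +{$,b}
  FOLLOW(S)={$,b}  FOLLOW(A)={$,b}
round 2: done
  FOLLOW(S)={$,b}  FOLLOW(A)={$,b}

FOLLOW(S) = ["$", "b"]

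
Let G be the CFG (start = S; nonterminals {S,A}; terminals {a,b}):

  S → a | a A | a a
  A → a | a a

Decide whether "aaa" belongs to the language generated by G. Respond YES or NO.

Convert to CNF:
  S -> T0 A | T0 T0 | a
  A -> T0 T0 | a
  T0 -> a

Fill CYK table bottom-up:
  cell(0,0) a: {A,S,T0}  orig:{A,S}
  cell(1,1) a: {A,S,T0}  orig:{A,S}
  cell(2,2) a: {A,S,T0}  orig:{A,S}
  cell(0,1) aa: {A,S}
  cell(1,2) aa: {A,S}
  cell(0,2) aaa: {S}

S ∈ T[0,2] ⇒ YES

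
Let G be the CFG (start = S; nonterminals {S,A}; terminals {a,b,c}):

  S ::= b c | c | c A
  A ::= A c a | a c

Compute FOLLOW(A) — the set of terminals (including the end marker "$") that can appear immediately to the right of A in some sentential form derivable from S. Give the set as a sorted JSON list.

Compute FIRST by fixpoint:
pass 1:
  A via A→a c: +{a}
  S via S→b c: +{b}
  S via S→c: +{c}
  FIRST[S]={b,c}  FIRST[A]={a}
pass 2: done
  FIRST[S]={b,c}  FIRST[A]={a}

FOLLOW sets:
FOLLOW(S) := {$}
[1]
  A→A c a: FOLLOW(A) ⊇ FIRST(c) = {c}; new: +{c}
  S→c A: FOLLOW(A) ⊇ FOLLOW(S) ⊇ {$}; new: +{$}
  FOLLOW[S]={$}  FOLLOW[A]={$,c}
[2] (stable)
  FOLLOW[S]={$}  FOLLOW[A]={$,c}

FOLLOW(A) = ["$", "c"]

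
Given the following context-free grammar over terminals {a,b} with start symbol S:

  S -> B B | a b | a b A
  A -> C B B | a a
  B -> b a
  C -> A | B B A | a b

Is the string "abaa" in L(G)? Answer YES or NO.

CNF form of G:
  S -> B B | T0 T1 | T0 X5
  A -> C X2 | T0 T0
  B -> T1 T0
  C -> B X3 | C X4 | T0 T0 | T0 T1
  T0 -> a
  T1 -> b
  X2 -> B B
  X3 -> B A
  X4 -> B B
  X5 -> T1 A

CYK table (by increasing span):
  T[0,0] 'a' = {T0}  orig:{}
  T[1,1] 'b' = {T1}  orig:{}
  T[2,2] 'a' = {T0}  orig:{}
  T[3,3] 'a' = {T0}  orig:{}
  T[0,1] 'ab' = {C,S}
  T[1,2] 'ba' = {B}
  T[2,3] 'aa' = {A,C}
  T[0,2] 'aba' = ∅
  T[1,3] 'baa' = {X5}  orig:{}
  T[0,3] 'abaa' = {S}

S ∈ T[0,3] ⇒ YES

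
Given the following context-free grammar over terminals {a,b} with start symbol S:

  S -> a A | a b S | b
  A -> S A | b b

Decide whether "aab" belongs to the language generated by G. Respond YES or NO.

Convert to CNF:
  S -> T1 A | T1 X2 | b
  A -> S A | T0 T0
  T0 -> b
  T1 -> a
  X2 -> T0 S

Fill CYK table bottom-up:
  T[0,0] 'a' = {T1}  orig:{}
  T[1,1] 'a' = {T1}  orig:{}
  T[2,2] 'b' = {S,T0}  orig:{S}
  T[0,1] 'aa' = ∅
  T[1,2] 'ab' = ∅
  T[0,2] 'aab' = ∅

S ∉ T[0,2] ⇒ NO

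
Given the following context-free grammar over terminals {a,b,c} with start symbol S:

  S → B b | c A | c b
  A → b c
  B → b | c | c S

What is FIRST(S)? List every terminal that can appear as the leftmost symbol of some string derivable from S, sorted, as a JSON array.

FIRST sets, iterate to fixpoint:
pass 1:
  A via A→b c: +{b}
  B via B→b: +{b}
  B via B→c: +{c}
  S via S→B b: +{b,c}
  FIRST(S)={b,c}  FIRST(A)={b}  FIRST(B)={b,c}
pass 2: (stable)
  FIRST(S)={b,c}  FIRST(A)={b}  FIRST(B)={b,c}

FIRST(S) = ["b", "c"]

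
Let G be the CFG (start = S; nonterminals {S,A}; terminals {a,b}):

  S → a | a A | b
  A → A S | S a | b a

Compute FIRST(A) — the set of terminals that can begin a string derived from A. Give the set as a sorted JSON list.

FIRST sets, iterate to fixpoint:
pass 1:
  A via A→b a: +{b}
  S via S→a: +{a}
  S via S→b: +{b}
  FIRST[S]={a,b}  FIRST[A]={b}
pass 2:
  A via A→S a: +{a}
  FIRST[S]={a,b}  FIRST[A]={a,b}
pass 3: (no change)
  FIRST[S]={a,b}  FIRST[A]={a,b}

FIRST(A) = ["a", "b"]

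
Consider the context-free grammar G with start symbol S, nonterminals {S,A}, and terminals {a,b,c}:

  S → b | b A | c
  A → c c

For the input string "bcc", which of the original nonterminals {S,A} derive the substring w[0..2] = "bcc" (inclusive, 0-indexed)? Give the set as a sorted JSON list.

CNF form of G:
  S -> T1 A | b | c
  A -> T0 T0
  T0 -> c
  T1 -> b

CYK fill (cells [i..j] with 0 ≤ i ≤ j ≤ 2 only):
  [0..0]={S,T1}  "b"  orig:{S}
  [1..1]={S,T0}  "c"  orig:{S}
  [2..2]={S,T0}  "c"  orig:{S}
  [0..1]=∅  "bc"
  [1..2]={A}  "cc"
  [0..2]={S}  "bcc"

Original NTs in T[0,2] deriving "bcc": ["S"]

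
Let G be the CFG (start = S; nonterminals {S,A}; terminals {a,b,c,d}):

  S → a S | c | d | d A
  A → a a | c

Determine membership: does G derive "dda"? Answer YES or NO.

CNF form of G:
  S -> T0 S | T1 A | c | d
  A -> T0 T0 | c
  T0 -> a
  T1 -> d

CYK table (by increasing span):
  [0..0]={S,T1}  "d"  orig:{S}
  [1..1]={S,T1}  "d"  orig:{S}
  [2..2]={T0}  "a"  orig:{}
  [0..1]=∅  "dd"
  [1..2]=∅  "da"
  [0..2]=∅  "dda"

S ∉ T[0,2] ⇒ NO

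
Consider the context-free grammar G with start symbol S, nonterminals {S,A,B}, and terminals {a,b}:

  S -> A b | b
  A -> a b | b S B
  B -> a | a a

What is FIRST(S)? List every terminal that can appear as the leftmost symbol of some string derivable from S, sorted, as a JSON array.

Compute FIRST by fixpoint:
pass 1:
  A via A→a b: +{a}
  A via A→b S B: +{b}
  B via B→a: +{a}
  S via S→A b: +{a,b}
  FIRST[S]={a,b}  FIRST[A]={a,b}  FIRST[B]={a}
pass 2: done
  FIRST[S]={a,b}  FIRST[A]={a,b}  FIRST[B]={a}

FIRST(S) = ["a", "b"]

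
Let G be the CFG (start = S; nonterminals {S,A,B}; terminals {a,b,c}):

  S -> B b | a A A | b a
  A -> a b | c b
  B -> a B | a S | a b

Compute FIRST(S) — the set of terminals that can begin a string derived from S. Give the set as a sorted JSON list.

Compute FIRST by fixpoint:
pass 1:
  A via A→a b: +{a}
  A via A→c b: +{c}
  B via B→a B: +{a}
  S via S→B b: +{a}
  S via S→b a: +{b}
  FIRST[S]={a,b}  FIRST[A]={a,c}  FIRST[B]={a}
pass 2: (stable)
  FIRST[S]={a,b}  FIRST[A]={a,c}  FIRST[B]={a}

FIRST(S) = ["a", "b"]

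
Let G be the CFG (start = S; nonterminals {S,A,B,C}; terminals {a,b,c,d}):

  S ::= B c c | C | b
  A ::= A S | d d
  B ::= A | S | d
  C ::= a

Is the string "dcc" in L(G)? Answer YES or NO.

Convert to CNF:
  S -> B X3 | a | b
  A -> A S | T0 T0
  B -> A S | B X2 | T0 T0 | a | b | d
  C -> a
  T0 -> d
  T1 -> c
  X2 -> T1 T1
  X3 -> T1 T1

CYK table (by increasing span):
  cell(0,0) d: {B,T0}  orig:{B}
  cell(1,1) c: {T1}  orig:{}
  cell(2,2) c: {T1}  orig:{}
  cell(0,1) dc: ∅
  cell(1,2) cc: {X2,X3}  orig:{}
  cell(0,2) dcc: {B,S}

S ∈ T[0,2] ⇒ YES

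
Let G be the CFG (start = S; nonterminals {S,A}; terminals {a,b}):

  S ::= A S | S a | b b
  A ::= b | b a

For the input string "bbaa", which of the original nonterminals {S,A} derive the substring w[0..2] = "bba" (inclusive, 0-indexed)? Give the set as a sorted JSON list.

Convert to CNF:
  S -> A S | S T1 | T0 T0
  A -> T0 T1 | b
  T0 -> b
  T1 -> a

Fill CYK table bottom-up — only the sub-triangle for w[0..2]:
  T[0,0] 'b' = {A,T0}  orig:{A}
  T[1,1] 'b' = {A,T0}  orig:{A}
  T[2,2] 'a' = {T1}  orig:{}
  T[0,1] 'bb' = {S}
  T[1,2] 'ba' = {A}
  T[0,2] 'bba' = {S}

Original NTs in T[0,2] deriving "bba": ["S"]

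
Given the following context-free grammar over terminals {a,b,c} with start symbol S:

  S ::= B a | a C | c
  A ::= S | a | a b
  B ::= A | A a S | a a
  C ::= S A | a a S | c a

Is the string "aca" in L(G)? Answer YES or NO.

CNF form of G:
  S -> B T0 | T0 C | c
  A -> B T0 | T0 C | T0 T1 | a | c
  B -> A X3 | B T0 | T0 C | T0 T0 | T0 T1 | a | c
  C -> S A | T0 X4 | T2 T0
  T0 -> a
  T1 -> b
  T2 -> c
  X3 -> T0 S
  X4 -> T0 S

CYK fill:
  [0..0]={A,B,T0}  "a"  orig:{A,B}
  [1..1]={A,B,S,T2}  "c"  orig:{A,B,S}
  [2..2]={A,B,T0}  "a"  orig:{A,B}
  [0..1]={X3,X4}  "ac"  orig:{}
  [1..2]={A,B,C,S}  "ca"
  [0..2]={A,B,S,X3,X4}  "aca"  orig:{A,B,S}

S ∈ T[0,2] ⇒ YES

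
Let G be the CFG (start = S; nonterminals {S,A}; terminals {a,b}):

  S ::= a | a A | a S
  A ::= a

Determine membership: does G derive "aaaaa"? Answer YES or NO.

CNF form of G:
  S -> T0 A | T0 S | a
  A -> a
  T0 -> a

CYK fill:
  T[0,0] 'a' = {A,S,T0}  orig:{A,S}
  T[1,1] 'a' = {A,S,T0}  orig:{A,S}
  T[2,2] 'a' = {A,S,T0}  orig:{A,S}
  T[3,3] 'a' = {A,S,T0}  orig:{A,S}
  T[4,4] 'a' = {A,S,T0}  orig:{A,S}
  T[0,1] 'aa' = {S}
  T[1,2] 'aa' = {S}
  T[2,3] 'aa' = {S}
  T[3,4] 'aa' = {S}
  T[0,2] 'aaa' = {S}
  T[1,3] 'aaa' = {S}
  T[2,4] 'aaa' = {S}
  T[0,3] 'aaaa' = {S}
  T[1,4] 'aaaa' = {S}
  T[0,4] 'aaaaa' = {S}

S ∈ T[0,4] ⇒ YES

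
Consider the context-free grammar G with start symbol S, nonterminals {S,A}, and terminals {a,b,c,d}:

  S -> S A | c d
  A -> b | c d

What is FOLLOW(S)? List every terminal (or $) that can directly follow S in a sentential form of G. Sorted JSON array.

FIRST sets, iterate to fixpoint:
round 1:
  A via A→b: +{b}
  A via A→c d: +{c}
  S via S→c d: +{c}
  FIRST[S]={c}  FIRST[A]={b,c}
round 2: — fixpoint
  FIRST[S]={c}  FIRST[A]={b,c}

FOLLOW sets:
initialize: $ ∈ FOLLOW(S)
[1]
  S→S A: FOLLOW(S) ⊇ FIRST(A) = {b,c}; new: +{b,c}
  S→S A: FOLLOW(A) ⊇ FOLLOW(S) ⊇ {$,b,c}; new: +{$,b,c}
  FOLLOW(S)={$,b,c}  FOLLOW(A)={$,b,c}
[2] — fixpoint
  FOLLOW(S)={$,b,c}  FOLLOW(A)={$,b,c}

FOLLOW(S) = ["$", "b", "c"]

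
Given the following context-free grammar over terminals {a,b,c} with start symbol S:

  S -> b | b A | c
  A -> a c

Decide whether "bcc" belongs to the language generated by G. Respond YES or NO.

CNF form of G:
  S -> T2 A | b | c
  A -> T0 T1
  T0 -> a
  T1 -> c
  T2 -> b

Fill CYK table bottom-up:
  [0..0]={S,T2}  "b"  orig:{S}
  [1..1]={S,T1}  "c"  orig:{S}
  [2..2]={S,T1}  "c"  orig:{S}
  [0..1]=∅  "bc"
  [1..2]=∅  "cc"
  [0..2]=∅  "bcc"

S ∉ T[0,2] ⇒ NO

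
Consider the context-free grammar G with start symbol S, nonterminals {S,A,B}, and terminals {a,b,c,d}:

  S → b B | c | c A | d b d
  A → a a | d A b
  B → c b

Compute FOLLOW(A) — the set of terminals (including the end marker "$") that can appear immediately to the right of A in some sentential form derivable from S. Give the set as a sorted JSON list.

FIRST iteration:
[1]
  A via A→a a: +{a}
  A via A→d A b: +{d}
  B via B→c b: +{c}
  S via S→b B: +{b}
  S via S→c: +{c}
  S via S→d b d: +{d}
  FIRST(S)={b,c,d}  FIRST(A)={a,d}  FIRST(B)={c}
[2] (stable)
  FIRST(S)={b,c,d}  FIRST(A)={a,d}  FIRST(B)={c}

Compute FOLLOW by fixpoint:
initialize: $ ∈ FOLLOW(S)
iter 1:
  A→d A b: FOLLOW(A) ⊇ FIRST(b) = {b}; new: +{b}
  S→b B: FOLLOW(B) ⊇ FOLLOW(S) ⊇ {$}; new: +{$}
  S→c A: FOLLOW(A) ⊇ FOLLOW(S) ⊇ {$}; new: +{$}
  FOLLOW(S)={$}  FOLLOW(A)={$,b}  FOLLOW(B)={$}
iter 2: (stable)
  FOLLOW(S)={$}  FOLLOW(A)={$,b}  FOLLOW(B)={$}

FOLLOW(A) = ["$", "b"]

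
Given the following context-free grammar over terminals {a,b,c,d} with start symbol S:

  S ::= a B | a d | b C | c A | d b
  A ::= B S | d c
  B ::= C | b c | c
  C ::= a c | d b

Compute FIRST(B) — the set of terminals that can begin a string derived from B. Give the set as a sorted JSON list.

FIRST sets, iterate to fixpoint:
round 1:
  A via A→d c: +{d}
  B via B→b c: +{b}
  B via B→c: +{c}
  C via C→a c: +{a}
  C via C→d b: +{d}
  S via S→a B: +{a}
  S via S→b C: +{b}
  S via S→c A: +{c}
  S via S→d b: +{d}
  FIRST(S)={a,b,c,d}  FIRST(A)={d}  FIRST(B)={b,c}  FIRST(C)={a,d}
round 2:
  A via A→B S: +{b,c}
  B via B→C: +{a,d}
  FIRST(S)={a,b,c,d}  FIRST(A)={b,c,d}  FIRST(B)={a,b,c,d}  FIRST(C)={a,d}
round 3:
  A via A→B S: +{a}
  FIRST(S)={a,b,c,d}  FIRST(A)={a,b,c,d}  FIRST(B)={a,b,c,d}  FIRST(C)={a,d}
round 4: (stable)
  FIRST(S)={a,b,c,d}  FIRST(A)={a,b,c,d}  FIRST(B)={a,b,c,d}  FIRST(C)={a,d}

FIRST(B) = ["a", "b", "c", "d"]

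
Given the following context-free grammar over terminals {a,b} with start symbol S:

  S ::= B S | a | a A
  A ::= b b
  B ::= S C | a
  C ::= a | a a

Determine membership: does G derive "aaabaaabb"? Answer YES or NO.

Convert to CNF:
  S -> B S | T1 A | a
  A -> T0 T0
  B -> S C | a
  C -> T1 T1 | a
  T0 -> b
  T1 -> a

CYK fill:
  cell(0,0) a: {B,C,S,T1}  orig:{B,C,S}
  cell(1,1) a: {B,C,S,T1}  orig:{B,C,S}
  cell(2,2) a: {B,C,S,T1}  orig:{B,C,S}
  cell(3,3) b: {T0}  orig:{}
  cell(4,4) a: {B,C,S,T1}  orig:{B,C,S}
  cell(5,5) a: {B,C,S,T1}  orig:{B,C,S}
  cell(6,6) a: {B,C,S,T1}  orig:{B,C,S}
  cell(7,7) b: {T0}  orig:{}
  cell(8,8) b: {T0}  orig:{}
  cell(0,1) aa: {B,C,S}
  cell(1,2) aa: {B,C,S}
  cell(2,3) ab: ∅
  cell(3,4) ba: ∅
  cell(4,5) aa: {B,C,S}
  cell(5,6) aa: {B,C,S}
  cell(6,7) ab: ∅
  cell(7,8) bb: {A}
  cell(0,2) aaa: {B,S}
  cell(1,3) aab: ∅
  cell(2,4) aba: ∅
  cell(3,5) baa: ∅
  cell(4,6) aaa: {B,S}
  cell(5,7) aab: ∅
  cell(6,8) abb: {S}
  cell(0,3) aaab: ∅
  cell(1,4) aaba: ∅
  cell(2,5) abaa: ∅
  cell(3,6) baaa: ∅
  cell(4,7) aaab: ∅
  cell(5,8) aabb: {S}
  cell(0,4) aaaba: ∅
  cell(1,5) aabaa: ∅
  cell(2,6) abaaa: ∅
  cell(3,7) baaab: ∅
  cell(4,8) aaabb: {S}
  cell(0,5) aaabaa: ∅
  cell(1,6) aabaaa: ∅
  cell(2,7) abaaab: ∅
  cell(3,8) baaabb: ∅
  cell(0,6) aaabaaa: ∅
  cell(1,7) aabaaab: ∅
  cell(2,8) abaaabb: ∅
  cell(0,7) aaabaaab: ∅
  cell(1,8) aabaaabb: ∅
  cell(0,8) aaabaaabb: ∅

S ∉ T[0,8] ⇒ NO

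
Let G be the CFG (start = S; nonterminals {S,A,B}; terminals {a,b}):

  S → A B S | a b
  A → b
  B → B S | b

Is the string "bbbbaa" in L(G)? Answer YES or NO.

CNF form of G:
  S -> A X2 | T0 T1
  A -> b
  B -> B S | b
  T0 -> a
  T1 -> b
  X2 -> B S

CYK fill:
  [0..0]={A,B,T1}  "b"  orig:{A,B}
  [1..1]={A,B,T1}  "b"  orig:{A,B}
  [2..2]={A,B,T1}  "b"  orig:{A,B}
  [3..3]={A,B,T1}  "b"  orig:{A,B}
  [4..4]={T0}  "a"  orig:{}
  [5..5]={T0}  "a"  orig:{}
  [0..1]=∅  "bb"
  [1..2]=∅  "bb"
  [2..3]=∅  "bb"
  [3..4]=∅  "ba"
  [4..5]=∅  "aa"
  [0..2]=∅  "bbb"
  [1..3]=∅  "bbb"
  [2..4]=∅  "bba"
  [3..5]=∅  "baa"
  [0..3]=∅  "bbbb"
  [1..4]=∅  "bbba"
  [2..5]=∅  "bbaa"
  [0..4]=∅  "bbbba"
  [1..5]=∅  "bbbaa"
  [0..5]=∅  "bbbbaa"

S ∉ T[0,5] ⇒ NO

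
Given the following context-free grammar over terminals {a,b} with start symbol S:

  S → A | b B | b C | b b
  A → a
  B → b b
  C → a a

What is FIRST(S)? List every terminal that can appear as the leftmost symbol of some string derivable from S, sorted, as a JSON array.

Compute FIRST by fixpoint:
iter 1:
  A via A→a: +{a}
  B via B→b b: +{b}
  C via C→a a: +{a}
  S via S→A: +{a}
  S via S→b B: +{b}
  FIRST[S]={a,b}  FIRST[A]={a}  FIRST[B]={b}  FIRST[C]={a}
iter 2: (no change)
  FIRST[S]={a,b}  FIRST[A]={a}  FIRST[B]={b}  FIRST[C]={a}

FIRST(S) = ["a", "b"]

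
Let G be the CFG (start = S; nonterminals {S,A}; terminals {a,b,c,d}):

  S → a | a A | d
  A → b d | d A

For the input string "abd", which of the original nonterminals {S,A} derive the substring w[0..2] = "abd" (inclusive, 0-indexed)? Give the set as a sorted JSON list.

Convert to CNF:
  S -> T2 A | a | d
  A -> T0 T1 | T1 A
  T0 -> b
  T1 -> d
  T2 -> a

CYK table (by increasing span), restricted to cells inside w[0..2]:
  T[0,0] 'a' = {S,T2}  orig:{S}
  T[1,1] 'b' = {T0}  orig:{}
  T[2,2] 'd' = {S,T1}  orig:{S}
  T[0,1] 'ab' = ∅
  T[1,2] 'bd' = {A}
  T[0,2] 'abd' = {S}

Original NTs in T[0,2] deriving "abd": ["S"]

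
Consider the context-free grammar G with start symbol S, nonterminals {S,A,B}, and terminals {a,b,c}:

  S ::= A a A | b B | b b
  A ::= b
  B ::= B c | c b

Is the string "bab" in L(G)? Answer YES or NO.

Convert to CNF:
  S -> A X3 | T1 B | T1 T1
  A -> b
  B -> B T0 | T0 T1
  T0 -> c
  T1 -> b
  T2 -> a
  X3 -> T2 A

CYK fill:
  [0..0]={A,T1}  "b"  orig:{A}
  [1..1]={T2}  "a"  orig:{}
  [2..2]={A,T1}  "b"  orig:{A}
  [0..1]=∅  "ba"
  [1..2]={X3}  "ab"  orig:{}
  [0..2]={S}  "bab"

S ∈ T[0,2] ⇒ YES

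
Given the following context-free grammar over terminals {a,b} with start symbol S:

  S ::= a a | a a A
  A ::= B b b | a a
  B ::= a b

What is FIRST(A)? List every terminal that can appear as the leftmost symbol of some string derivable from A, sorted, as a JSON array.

Compute FIRST by fixpoint:
pass 1:
  A via A→a a: +{a}
  B via B→a b: +{a}
  S via S→a a: +{a}
  S: {a}  A: {a}  B: {a}
pass 2: (no change)
  S: {a}  A: {a}  B: {a}

FIRST(A) = ["a"]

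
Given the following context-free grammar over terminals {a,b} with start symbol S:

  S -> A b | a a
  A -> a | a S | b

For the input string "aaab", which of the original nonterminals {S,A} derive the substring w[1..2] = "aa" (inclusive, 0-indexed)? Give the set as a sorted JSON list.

CNF form of G:
  S -> A T1 | T0 T0
  A -> T0 S | a | b
  T0 -> a
  T1 -> b

CYK fill — only the sub-triangle for w[1..2]:
  T[1,1] 'a' = {A,T0}  orig:{A}
  T[2,2] 'a' = {A,T0}  orig:{A}
  T[1,2] 'aa' = {S}

Original NTs in T[1,2] deriving "aa": ["S"]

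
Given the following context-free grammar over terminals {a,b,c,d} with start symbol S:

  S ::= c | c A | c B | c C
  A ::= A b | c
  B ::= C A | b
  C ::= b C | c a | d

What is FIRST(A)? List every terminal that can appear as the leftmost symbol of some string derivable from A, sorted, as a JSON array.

FIRST sets, iterate to fixpoint:
pass 1:
  A via A→c: +{c}
  B via B→b: +{b}
  C via C→b C: +{b}
  C via C→c a: +{c}
  C via C→d: +{d}
  S via S→c: +{c}
  FIRST(S)={c}  FIRST(A)={c}  FIRST(B)={b}  FIRST(C)={b,c,d}
pass 2:
  B via B→C A: +{c,d}
  FIRST(S)={c}  FIRST(A)={c}  FIRST(B)={b,c,d}  FIRST(C)={b,c,d}
pass 3: (no change)
  FIRST(S)={c}  FIRST(A)={c}  FIRST(B)={b,c,d}  FIRST(C)={b,c,d}

FIRST(A) = ["c"]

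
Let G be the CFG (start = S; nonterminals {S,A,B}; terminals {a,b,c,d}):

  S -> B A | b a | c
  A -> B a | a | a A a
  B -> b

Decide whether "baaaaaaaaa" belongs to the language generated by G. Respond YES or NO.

CNF form of G:
  S -> B A | T1 T0 | c
  A -> B T0 | T0 X2 | a
  B -> b
  T0 -> a
  T1 -> b
  X2 -> A T0

Fill CYK table bottom-up:
  cell(0,0) b: {B,T1}  orig:{B}
  cell(1,1) a: {A,T0}  orig:{A}
  cell(2,2) a: {A,T0}  orig:{A}
  cell(3,3) a: {A,T0}  orig:{A}
  cell(4,4) a: {A,T0}  orig:{A}
  cell(5,5) a: {A,T0}  orig:{A}
  cell(6,6) a: {A,T0}  orig:{A}
  cell(7,7) a: {A,T0}  orig:{A}
  cell(8,8) a: {A,T0}  orig:{A}
  cell(9,9) a: {A,T0}  orig:{A}
  cell(0,1) ba: {A,S}
  cell(1,2) aa: {X2}  orig:{}
  cell(2,3) aa: {X2}  orig:{}
  cell(3,4) aa: {X2}  orig:{}
  cell(4,5) aa: {X2}  orig:{}
  cell(5,6) aa: {X2}  orig:{}
  cell(6,7) aa: {X2}  orig:{}
  cell(7,8) aa: {X2}  orig:{}
  cell(8,9) aa: {X2}  orig:{}
  cell(0,2) baa: {X2}  orig:{}
  cell(1,3) aaa: {A}
  cell(2,4) aaa: {A}
  cell(3,5) aaa: {A}
  cell(4,6) aaa: {A}
  cell(5,7) aaa: {A}
  cell(6,8) aaa: {A}
  cell(7,9) aaa: {A}
  cell(0,3) baaa: {S}
  cell(1,4) aaaa: {X2}  orig:{}
  cell(2,5) aaaa: {X2}  orig:{}
  cell(3,6) aaaa: {X2}  orig:{}
  cell(4,7) aaaa: {X2}  orig:{}
  cell(5,8) aaaa: {X2}  orig:{}
  cell(6,9) aaaa: {X2}  orig:{}
  cell(0,4) baaaa: ∅
  cell(1,5) aaaaa: {A}
  cell(2,6) aaaaa: {A}
  cell(3,7) aaaaa: {A}
  cell(4,8) aaaaa: {A}
  cell(5,9) aaaaa: {A}
  cell(0,5) baaaaa: {S}
  cell(1,6) aaaaaa: {X2}  orig:{}
  cell(2,7) aaaaaa: {X2}  orig:{}
  cell(3,8) aaaaaa: {X2}  orig:{}
  cell(4,9) aaaaaa: {X2}  orig:{}
  cell(0,6) baaaaaa: ∅
  cell(1,7) aaaaaaa: {A}
  cell(2,8) aaaaaaa: {A}
  cell(3,9) aaaaaaa: {A}
  cell(0,7) baaaaaaa: {S}
  cell(1,8) aaaaaaaa: {X2}  orig:{}
  cell(2,9) aaaaaaaa: {X2}  orig:{}
  cell(0,8) baaaaaaaa: ∅
  cell(1,9) aaaaaaaaa: {A}
  cell(0,9) baaaaaaaaa: {S}

S ∈ T[0,9] ⇒ YES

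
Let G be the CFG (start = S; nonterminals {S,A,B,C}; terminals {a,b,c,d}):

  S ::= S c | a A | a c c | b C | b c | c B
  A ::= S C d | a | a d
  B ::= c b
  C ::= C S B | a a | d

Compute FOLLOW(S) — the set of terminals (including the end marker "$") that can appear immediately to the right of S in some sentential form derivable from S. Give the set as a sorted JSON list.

Compute FIRST by fixpoint:
[1]
  A via A→a: +{a}
  B via B→c b: +{c}
  C via C→a a: +{a}
  C via C→d: +{d}
  S via S→a A: +{a}
  S via S→b C: +{b}
  S via S→c B: +{c}
  S: {a,b,c}  A: {a}  B: {c}  C: {a,d}
[2]
  A via A→S C d: +{b,c}
  S: {a,b,c}  A: {a,b,c}  B: {c}  C: {a,d}
[3] done
  S: {a,b,c}  A: {a,b,c}  B: {c}  C: {a,d}

Compute FOLLOW by fixpoint:
FOLLOW(S) := {$}
iter 1:
  A→S C d: FOLLOW(S) ⊇ FIRST(C) = {a,d}; new: +{a,d}
  A→S C d: FOLLOW(C) ⊇ FIRST(d) = {d}; new: +{d}
  C→C S B: FOLLOW(C) ⊇ FIRST(S) = {a,b,c}; new: +{a,b,c}
  C→C S B: FOLLOW(S) ⊇ FIRST(B) = {c}; new: +{c}
  C→C S B: FOLLOW(B) ⊇ FOLLOW(C) ⊇ {a,b,c,d}; new: +{a,b,c,d}
  S→a A: FOLLOW(A) ⊇ FOLLOW(S) ⊇ {$,a,c,d}; new: +{$,a,c,d}
  S→b C: FOLLOW(C) ⊇ FOLLOW(S) ⊇ {$,a,c,d}; new: +{$}
  S→c B: FOLLOW(B) ⊇ FOLLOW(S) ⊇ {$,a,c,d}; new: +{$}
  FOLLOW(S)={$,a,c,d}  FOLLOW(A)={$,a,c,d}  FOLLOW(B)={$,a,b,c,d}  FOLLOW(C)={$,a,b,c,d}
iter 2: (no change)
  FOLLOW(S)={$,a,c,d}  FOLLOW(A)={$,a,c,d}  FOLLOW(B)={$,a,b,c,d}  FOLLOW(C)={$,a,b,c,d}

FOLLOW(S) = ["$", "a", "c", "d"]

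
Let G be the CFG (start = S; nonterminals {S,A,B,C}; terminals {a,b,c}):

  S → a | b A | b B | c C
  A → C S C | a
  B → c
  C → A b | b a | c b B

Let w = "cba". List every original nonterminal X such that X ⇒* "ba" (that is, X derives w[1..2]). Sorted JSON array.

CNF form of G:
  S -> T0 A | T0 B | T2 C | a
  A -> C X3 | a
  B -> c
  C -> A T0 | T0 T1 | T2 X4
  T0 -> b
  T1 -> a
  T2 -> c
  X3 -> S C
  X4 -> T0 B

Fill CYK table bottom-up — only the sub-triangle for w[1..2]:
  [1..1]={T0}  "b"  orig:{}
  [2..2]={A,S,T1}  "a"  orig:{A,S}
  [1..2]={C,S}  "ba"

Original NTs in T[1,2] deriving "ba": ["C", "S"]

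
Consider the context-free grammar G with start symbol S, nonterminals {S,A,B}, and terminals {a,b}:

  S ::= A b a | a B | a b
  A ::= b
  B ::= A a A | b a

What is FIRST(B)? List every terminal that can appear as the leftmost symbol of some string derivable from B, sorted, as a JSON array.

FIRST sets, iterate to fixpoint:
iter 1:
  A via A→b: +{b}
  B via B→A a A: +{b}
  S via S→A b a: +{b}
  S via S→a B: +{a}
  FIRST[S]={a,b}  FIRST[A]={b}  FIRST[B]={b}
iter 2: done
  FIRST[S]={a,b}  FIRST[A]={b}  FIRST[B]={b}

FIRST(B) = ["b"]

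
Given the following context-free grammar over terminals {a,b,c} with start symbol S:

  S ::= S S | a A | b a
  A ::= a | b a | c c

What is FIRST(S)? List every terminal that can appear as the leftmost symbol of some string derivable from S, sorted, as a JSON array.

FIRST sets, iterate to fixpoint:
round 1:
  A via A→a: +{a}
  A via A→b a: +{b}
  A via A→c c: +{c}
  S via S→a A: +{a}
  S via S→b a: +{b}
  FIRST(S)={a,b}  FIRST(A)={a,b,c}
round 2: (no change)
  FIRST(S)={a,b}  FIRST(A)={a,b,c}

FIRST(S) = ["a", "b"]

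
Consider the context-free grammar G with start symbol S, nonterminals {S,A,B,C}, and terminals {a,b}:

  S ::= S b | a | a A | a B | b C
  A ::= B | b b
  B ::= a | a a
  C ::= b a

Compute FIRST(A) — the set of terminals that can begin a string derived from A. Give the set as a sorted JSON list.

FIRST iteration:
iter 1:
  A via A→b b: +{b}
  B via B→a: +{a}
  C via C→b a: +{b}
  S via S→a: +{a}
  S via S→b C: +{b}
  FIRST(S)={a,b}  FIRST(A)={b}  FIRST(B)={a}  FIRST(C)={b}
iter 2:
  A via A→B: +{a}
  FIRST(S)={a,b}  FIRST(A)={a,b}  FIRST(B)={a}  FIRST(C)={b}
iter 3: — fixpoint
  FIRST(S)={a,b}  FIRST(A)={a,b}  FIRST(B)={a}  FIRST(C)={b}

FIRST(A) = ["a", "b"]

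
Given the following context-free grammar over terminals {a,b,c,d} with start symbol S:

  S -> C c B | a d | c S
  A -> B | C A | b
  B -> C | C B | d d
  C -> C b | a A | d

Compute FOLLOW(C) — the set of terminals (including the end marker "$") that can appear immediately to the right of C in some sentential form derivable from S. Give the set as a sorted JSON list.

Compute FIRST by fixpoint:
[1]
  A via A→b: +{b}
  B via B→d d: +{d}
  C via C→a A: +{a}
  C via C→d: +{d}
  S via S→C c B: +{a,d}
  S via S→c S: +{c}
  S: {a,c,d}  A: {b}  B: {d}  C: {a,d}
[2]
  A via A→B: +{d}
  A via A→C A: +{a}
  B via B→C: +{a}
  S: {a,c,d}  A: {a,b,d}  B: {a,d}  C: {a,d}
[3] (no change)
  S: {a,c,d}  A: {a,b,d}  B: {a,d}  C: {a,d}

Compute FOLLOW by fixpoint:
seed FOLLOW(S) with $
pass 1:
  A→C A: FOLLOW(C) ⊇ FIRST(A) = {a,b,d}; new: +{a,b,d}
  C→a A: FOLLOW(A) ⊇ FOLLOW(C) ⊇ {a,b,d}; new: +{a,b,d}
  S→C c B: FOLLOW(C) ⊇ FIRST(c) = {c}; new: +{c}
  S→C c B: FOLLOW(B) ⊇ FOLLOW(S) ⊇ {$}; new: +{$}
  S: {$}  A: {a,b,d}  B: {$}  C: {a,b,c,d}
pass 2:
  A→B: FOLLOW(B) ⊇ FOLLOW(A) ⊇ {a,b,d}; new: +{a,b,d}
  B→C: FOLLOW(C) ⊇ FOLLOW(B) ⊇ {$,a,b,d}; new: +{$}
  C→a A: FOLLOW(A) ⊇ FOLLOW(C) ⊇ {$,a,b,c,d}; new: +{$,c}
  S: {$}  A: {$,a,b,c,d}  B: {$,a,b,d}  C: {$,a,b,c,d}
pass 3:
  A→B: FOLLOW(B) ⊇ FOLLOW(A) ⊇ {$,a,b,c,d}; new: +{c}
  S: {$}  A: {$,a,b,c,d}  B: {$,a,b,c,d}  C: {$,a,b,c,d}
pass 4: done
  S: {$}  A: {$,a,b,c,d}  B: {$,a,b,c,d}  C: {$,a,b,c,d}

FOLLOW(C) = ["$", "a", "b", "c", "d"]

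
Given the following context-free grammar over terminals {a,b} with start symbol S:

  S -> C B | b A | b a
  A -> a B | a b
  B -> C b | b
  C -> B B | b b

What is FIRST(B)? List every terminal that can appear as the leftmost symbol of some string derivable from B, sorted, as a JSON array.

Compute FIRST by fixpoint:
round 1:
  A via A→a B: +{a}
  B via B→b: +{b}
  C via C→B B: +{b}
  S via S→C B: +{b}
  FIRST[S]={b}  FIRST[A]={a}  FIRST[B]={b}  FIRST[C]={b}
round 2: done
  FIRST[S]={b}  FIRST[A]={a}  FIRST[B]={b}  FIRST[C]={b}

FIRST(B) = ["b"]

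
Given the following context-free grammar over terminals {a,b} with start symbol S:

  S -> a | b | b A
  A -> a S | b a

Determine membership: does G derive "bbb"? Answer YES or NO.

CNF form of G:
  S -> T1 A | a | b
  A -> T0 S | T1 T0
  T0 -> a
  T1 -> b

CYK table (by increasing span):
  [0..0]={S,T1}  "b"  orig:{S}
  [1..1]={S,T1}  "b"  orig:{S}
  [2..2]={S,T1}  "b"  orig:{S}
  [0..1]=∅  "bb"
  [1..2]=∅  "bb"
  [0..2]=∅  "bbb"

S ∉ T[0,2] ⇒ NO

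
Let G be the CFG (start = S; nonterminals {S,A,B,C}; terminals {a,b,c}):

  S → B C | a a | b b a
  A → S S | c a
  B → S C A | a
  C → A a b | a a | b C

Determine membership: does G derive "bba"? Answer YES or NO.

Convert to CNF:
  S -> B C | T1 T1 | T2 X5
  A -> S S | T0 T1
  B -> S X3 | a
  C -> A X4 | T1 T1 | T2 C
  T0 -> c
  T1 -> a
  T2 -> b
  X3 -> C A
  X4 -> T1 T2
  X5 -> T2 T1

Fill CYK table bottom-up:
  [0..0]={T2}  "b"  orig:{}
  [1..1]={T2}  "b"  orig:{}
  [2..2]={B,T1}  "a"  orig:{B}
  [0..1]=∅  "bb"
  [1..2]={X5}  "ba"  orig:{}
  [0..2]={S}  "bba"

S ∈ T[0,2] ⇒ YES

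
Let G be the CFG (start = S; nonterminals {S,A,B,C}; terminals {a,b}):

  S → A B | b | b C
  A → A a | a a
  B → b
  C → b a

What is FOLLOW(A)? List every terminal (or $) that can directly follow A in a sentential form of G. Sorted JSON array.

FIRST sets, iterate to fixpoint:
round 1:
  A via A→a a: +{a}
  B via B→b: +{b}
  C via C→b a: +{b}
  S via S→A B: +{a}
  S via S→b: +{b}
  S: {a,b}  A: {a}  B: {b}  C: {b}
round 2: (stable)
  S: {a,b}  A: {a}  B: {b}  C: {b}

FOLLOW iteration:
FOLLOW(S) := {$}
[1]
  A→A a: FOLLOW(A) ⊇ FIRST(a) = {a}; new: +{a}
  S→A B: FOLLOW(A) ⊇ FIRST(B) = {b}; new: +{b}
  S→A B: FOLLOW(B) ⊇ FOLLOW(S) ⊇ {$}; new: +{$}
  S→b C: FOLLOW(C) ⊇ FOLLOW(S) ⊇ {$}; new: +{$}
  FOLLOW(S)={$}  FOLLOW(A)={a,b}  FOLLOW(B)={$}  FOLLOW(C)={$}
[2] — fixpoint
  FOLLOW(S)={$}  FOLLOW(A)={a,b}  FOLLOW(B)={$}  FOLLOW(C)={$}

FOLLOW(A) = ["a", "b"]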